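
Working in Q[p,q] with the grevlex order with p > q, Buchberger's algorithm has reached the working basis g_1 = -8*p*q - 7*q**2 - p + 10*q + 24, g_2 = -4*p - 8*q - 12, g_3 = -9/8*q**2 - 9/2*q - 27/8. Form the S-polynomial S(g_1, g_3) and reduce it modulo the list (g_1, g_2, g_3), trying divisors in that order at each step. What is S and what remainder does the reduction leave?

lcm(LM(g_1), LM(g_3)) = p*q**2.
S = (lcm/LT(g_1))·g_1 − (lcm/LT(g_3))·g_3 = 7/8*q**3 - 31/8*p*q - 5/4*q**2 - 3*p - 3*q.
Reduce S modulo (g_1, g_2, g_3) in that order:
  leading term q**3: subtract (-7/9*q)·g_3 from 7/8*q**3 - 31/8*p*q - 5/4*q**2 - 3*p - 3*q → -31/8*p*q - 19/4*q**2 - 3*p - 45/8*q
  leading term p*q: subtract (31/64)·g_1 from -31/8*p*q - 19/4*q**2 - 3*p - 45/8*q → -87/64*q**2 - 161/64*p - 335/32*q - 93/8
  leading term q**2: subtract (29/24)·g_3 from -87/64*q**2 - 161/64*p - 335/32*q - 93/8 → -161/64*p - 161/32*q - 483/64
  leading term p: subtract (161/256)·g_2 from -161/64*p - 161/32*q - 483/64 → 0
The remainder is 0, so this S-polynomial contributes no new basis element.

S(g_1, g_3) = 7/8*q**3 - 31/8*p*q - 5/4*q**2 - 3*p - 3*q; remainder on division = 0.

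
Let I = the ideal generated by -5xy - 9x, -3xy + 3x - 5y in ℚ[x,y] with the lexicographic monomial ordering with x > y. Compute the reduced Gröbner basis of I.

G = {x - 25/42y, y² + 9/5y}

f_1 = -5xy - 9x, LT = xy.
f_2 = -3xy + 3x - 5y, LT = xy.

S(f_1,f_2): lcm = xy. S = 14/5x - 5/3y.
  leading term x: no divisor's leading term divides it; move 14/5x to the remainder.
  leading term y: no divisor's leading term divides it; move -5/3y to the remainder.
  remainder 14/5x - 5/3y ≠ 0; add g_3 = 14/5x - 5/3y to the basis.

S(f_1,g_3): lcm = xy. S = 9/5x + 25/42y².
  leading term x: subtract (9/14)·g_3 from 9/5x + 25/42y² → 25/42y² + 15/14y
  leading term y²: no divisor's leading term divides it; move 25/42y² to the remainder.
  leading term y: no divisor's leading term divides it; move 15/14y to the remainder.
  remainder 25/42y² + 15/14y ≠ 0; add g_4 = 25/42y² + 15/14y to the basis.

S(f_2,g_3): lcm = xy. S = -x + 25/42y² + 5/3y.
  leading term x: subtract (-5/14)·g_3 from -x + 25/42y² + 5/3y → 25/42y² + 15/14y
  leading term y²: subtract (1)·g_4 from 25/42y² + 15/14y → 0
  remainder 0.

S(f_1,g_4): lcm = xy². S = 0.
  remainder 0.

S(f_2,g_4): lcm = xy². S = -14/5xy + 5/3y².
  leading term xy: subtract (14/25)·f_1 from -14/5xy + 5/3y² → 126/25x + 5/3y²
  leading term x: subtract (9/5)·g_3 from 126/25x + 5/3y² → 5/3y² + 3y
  leading term y²: subtract (14/5)·g_4 from 5/3y² + 3y → 0
  remainder 0.

S(g_3,g_4): leading monomials are coprime, so the S-polynomial reduces to 0 (Buchberger's first criterion).
Every S-polynomial of the final basis reduces to 0, so we have a Gröbner basis.
Inter-reduce: drop elements whose leading term is divisible by another's, tail-reduce, and make monic.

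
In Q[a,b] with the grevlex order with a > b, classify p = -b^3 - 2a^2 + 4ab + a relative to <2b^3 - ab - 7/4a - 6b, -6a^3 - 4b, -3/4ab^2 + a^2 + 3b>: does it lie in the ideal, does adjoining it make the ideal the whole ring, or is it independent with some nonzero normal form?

First compute the reduced Gröbner basis of I by Buchberger's algorithm.
f_1 = 2b^3 - ab - 7/4a - 6b, LT = b^3.
f_2 = -6a^3 - 4b, LT = a^3.
f_3 = -3/4ab^2 + a^2 + 3b, LT = ab^2.

S(f_1,f_3): lcm = ab^3. S = 5/6a^2b - 7/8a^2 - 3ab + 4b^2.
  reduce S modulo (f_1, f_2, f_3):
  remainder 5/6a^2b - 7/8a^2 - 3ab + 4b^2 ≠ 0; add h_4 = 5/6a^2b - 7/8a^2 - 3ab + 4b^2 to the basis.

S(f_2,f_3): lcm = a^3b^2. S = 4/3a^4 + 4a^2b + 2/3b^3.
  reduce S modulo (f_1, f_2, f_3, h_4):
  remainder 21/5a^2 + 623/45ab - 96/5b^2 + 7/12a + 2b ≠ 0; add h_5 = 21/5a^2 + 623/45ab - 96/5b^2 + 7/12a + 2b to the basis.

S(f_1,h_4): lcm = a^2b^3. S = -1/2a^3b + 21/20a^2b^2 + 18/5ab^3 - 24/5b^4 - 7/8a^3 - 3a^2b.
  reduce S modulo (f_1, f_2, f_3, h_4, h_5):
  remainder 5831/540ab - 1501/105b^2 + 131/720a - 3917/420b ≠ 0; add h_6 = 5831/540ab - 1501/105b^2 + 131/720a - 3917/420b to the basis.

S(f_3,h_4): lcm = a^2b^2. S = -4/3a^3 + 21/20a^2b + 18/5ab^2 - 24/5b^3 - 4ab.
  reduce S modulo (f_1, f_2, f_3, h_4, h_5, h_6):
  remainder -349739/48020b^2 - 7971/1715a - 36283853/1728720b ≠ 0; add h_7 = -349739/48020b^2 - 7971/1715a - 36283853/1728720b to the basis.

S(h_4,h_5): lcm = a^2b. S = -89/27ab^2 + 32/7b^3 - 21/20a^2 - 673/180ab + 454/105b^2.
  reduce S modulo (f_1, f_2, f_3, h_4, h_5, h_6, h_7):
  remainder 28264227025/7705449648a + 1247880420685/91020623967b ≠ 0; add h_8 = 28264227025/7705449648a + 1247880420685/91020623967b to the basis.

S(f_3,h_6): lcm = ab^2. S = 54036/40817b^3 - 4/3a^2 - 393/23324ab + 35253/40817b^2 - 4b.
  reduce S modulo (f_1, f_2, f_3, h_4, h_5, h_6, h_7, h_8):
  remainder -182072897848981/395540898678660b ≠ 0; add h_9 = -182072897848981/395540898678660b to the basis.

The other S-polynomials (S(f_1,f_2), S(f_2,h_4), S(f_1,h_5), S(f_2,h_5), S(f_3,h_5), S(f_1,h_6), S(f_2,h_6), S(h_4,h_6), S(h_5,h_6), S(f_1,h_7), S(f_2,h_7), S(f_3,h_7), S(h_4,h_7), S(h_5,h_7), S(h_6,h_7), S(f_1,h_8), S(f_2,h_8), S(f_3,h_8), S(h_4,h_8), S(h_5,h_8), S(h_6,h_8), S(h_7,h_8), S(f_1,h_9), S(f_2,h_9), S(f_3,h_9), S(h_4,h_9), S(h_5,h_9), S(h_6,h_9), S(h_7,h_9), S(h_8,h_9)) all reduce to 0 modulo the current basis, so we have a Gröbner basis.
Inter-reduce: drop elements whose leading term is divisible by another's, tail-reduce, and make monic.
Reduced Gröbner basis: {a, b}.
Label its elements g_1 = a, g_2 = b.

Reduce p = -b^3 - 2a^2 + 4ab + a modulo G:
  leading term b^3: subtract (-b^2)·g_2 from -b^3 - 2a^2 + 4ab + a → -2a^2 + 4ab + a
  leading term a^2: subtract (-2a)·g_1 from -2a^2 + 4ab + a → 4ab + a
  leading term ab: subtract (4b)·g_1 from 4ab + a → a
  leading term a: subtract (1)·g_1 from a → 0
  normal form = 0.
Since the normal form is 0, p ∈ I.

Ideal membership is decidable via reduction modulo a Gröbner basis.

-b^3 - 2a^2 + 4ab + a lies in I (it reduces to 0).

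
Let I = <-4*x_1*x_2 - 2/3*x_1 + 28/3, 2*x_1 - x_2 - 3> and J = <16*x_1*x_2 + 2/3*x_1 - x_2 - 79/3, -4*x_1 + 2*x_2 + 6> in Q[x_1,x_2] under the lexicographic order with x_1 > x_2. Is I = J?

Equality of ideals is decidable: compute both reduced Gröbner bases (unique for the ordering) and check whether they agree.
Buchberger on the first generating set:
f_1 = -4*x_1*x_2 - 2/3*x_1 + 28/3, LT = x_1*x_2.
f_2 = 2*x_1 - x_2 - 3, LT = x_1.

S(f_1,f_2): lcm = x_1*x_2. S = 1/6*x_1 + 1/2*x_2**2 + 3/2*x_2 - 7/3.
  reduce S modulo (f_1, f_2):
  remainder 1/2*x_2**2 + 19/12*x_2 - 25/12 ≠ 0; add g_3 = 1/2*x_2**2 + 19/12*x_2 - 25/12 to the basis.

The other S-polynomials (S(f_1,g_3), S(f_2,g_3)) all reduce to 0 modulo the current basis, so we have a Gröbner basis.
Inter-reduce: drop elements whose leading term is divisible by another's, tail-reduce, and make monic.
Reduced Gröbner basis: {x_1 - 1/2*x_2 - 3/2, x_2**2 + 19/6*x_2 - 25/6}.

Buchberger on the second generating set:
h_1 = 16*x_1*x_2 + 2/3*x_1 - x_2 - 79/3, LT = x_1*x_2.
h_2 = -4*x_1 + 2*x_2 + 6, LT = x_1.

S(h_1,h_2): lcm = x_1*x_2. S = 1/24*x_1 + 1/2*x_2**2 + 23/16*x_2 - 79/48.
  reduce S modulo (h_1, h_2):
  remainder 1/2*x_2**2 + 35/24*x_2 - 19/12 ≠ 0; add k_3 = 1/2*x_2**2 + 35/24*x_2 - 19/12 to the basis.

The other S-polynomials (S(h_1,k_3), S(h_2,k_3)) all reduce to 0 modulo the current basis, so we have a Gröbner basis.
Inter-reduce: drop elements whose leading term is divisible by another's, tail-reduce, and make monic.
Reduced Gröbner basis: {x_1 - 1/2*x_2 - 3/2, x_2**2 + 35/12*x_2 - 19/6}.

Since the reduced bases disagree, the two ideals are not the same.

No, the ideals differ.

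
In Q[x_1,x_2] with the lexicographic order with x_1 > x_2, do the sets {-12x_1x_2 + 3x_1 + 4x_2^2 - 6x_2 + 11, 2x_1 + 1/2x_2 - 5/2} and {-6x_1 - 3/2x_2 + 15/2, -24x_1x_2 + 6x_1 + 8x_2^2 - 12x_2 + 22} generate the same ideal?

Yes, the ideals are equal.

Equality of ideals is decidable: compute both reduced Gröbner bases (unique for the ordering) and check whether they agree.
Buchberger on the first generating set:
f_1 = -12x_1x_2 + 3x_1 + 4x_2^2 - 6x_2 + 11, LT = x_1x_2.
f_2 = 2x_1 + 1/2x_2 - 5/2, LT = x_1.

S(f_1,f_2): lcm = x_1x_2. S = -1/4x_1 - 7/12x_2^2 + 7/4x_2 - 11/12.
  reduce S modulo (f_1, f_2):
  remainder -7/12x_2^2 + 29/16x_2 - 59/48 ≠ 0; add g_3 = -7/12x_2^2 + 29/16x_2 - 59/48 to the basis.

The other S-polynomials (S(f_1,g_3), S(f_2,g_3)) all reduce to 0 modulo the current basis, so we have a Gröbner basis.
Inter-reduce: drop elements whose leading term is divisible by another's, tail-reduce, and make monic.
Reduced Gröbner basis: {x_1 + 1/4x_2 - 5/4, x_2^2 - 87/28x_2 + 59/28}.

Buchberger on the second generating set:
h_1 = -6x_1 - 3/2x_2 + 15/2, LT = x_1.
h_2 = -24x_1x_2 + 6x_1 + 8x_2^2 - 12x_2 + 22, LT = x_1x_2.

S(h_1,h_2): lcm = x_1x_2. S = 1/4x_1 + 7/12x_2^2 - 7/4x_2 + 11/12.
  reduce S modulo (h_1, h_2):
  remainder 7/12x_2^2 - 29/16x_2 + 59/48 ≠ 0; add k_3 = 7/12x_2^2 - 29/16x_2 + 59/48 to the basis.

The other S-polynomials (S(h_1,k_3), S(h_2,k_3)) all reduce to 0 modulo the current basis, so we have a Gröbner basis.
Inter-reduce: drop elements whose leading term is divisible by another's, tail-reduce, and make monic.
Reduced Gröbner basis: {x_1 + 1/4x_2 - 5/4, x_2^2 - 87/28x_2 + 59/28}.

The two bases agree; hence the ideals are identical.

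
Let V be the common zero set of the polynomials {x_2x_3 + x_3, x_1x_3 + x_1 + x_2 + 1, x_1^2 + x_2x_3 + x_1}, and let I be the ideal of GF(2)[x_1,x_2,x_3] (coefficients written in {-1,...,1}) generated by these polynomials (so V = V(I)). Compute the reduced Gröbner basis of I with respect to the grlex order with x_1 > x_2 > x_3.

G = {x_3^3 + x_3^2, x_1^2 + x_1 + x_3, x_1x_2 + x_3^2 + x_1 + x_2 + x_3 + 1, x_1x_3 + x_1 + x_2 + 1, x_2^2 + x_3^2 + x_2 + x_3, x_2x_3 + x_3}

This is the nonlinear analogue of row-reducing a linear system.

f_1 = x_2x_3 + x_3, LT = x_2x_3.
f_2 = x_1x_3 + x_1 + x_2 + 1, LT = x_1x_3.
f_3 = x_1^2 + x_2x_3 + x_1, LT = x_1^2.

S(f_1,f_2): lcm = x_1x_2x_3. S = x_1x_2 + x_1x_3 + x_2^2 + x_2.
  leading term x_1x_2: no divisor's leading term divides it; move x_1x_2 to the remainder.
  leading term x_1x_3: subtract (1)·f_2 from x_1x_3 + x_2^2 + x_2 → x_2^2 + x_1 + 1
  leading term x_2^2: no divisor's leading term divides it; move x_2^2 to the remainder.
  leading term x_1: no divisor's leading term divides it; move x_1 to the remainder.
  leading term 1: no divisor's leading term divides it; move 1 to the remainder.
  remainder x_1x_2 + x_2^2 + x_1 + 1 ≠ 0; add g_4 = x_1x_2 + x_2^2 + x_1 + 1 to the basis.

S(f_2,f_3): lcm = x_1^2x_3. S = x_2x_3^2 + x_1^2 + x_1x_2 + x_1x_3 + x_1.
  leading term x_2x_3^2: subtract (x_3)·f_1 from x_2x_3^2 + x_1^2 + x_1x_2 + x_1x_3 + x_1 → x_1^2 + x_1x_2 + x_1x_3 + x_3^2 + x_1
  leading term x_1^2: subtract (1)·f_3 from x_1^2 + x_1x_2 + x_1x_3 + x_3^2 + x_1 → x_1x_2 + x_1x_3 + x_2x_3 + x_3^2
  leading term x_1x_2: subtract (1)·g_4 from x_1x_2 + x_1x_3 + x_2x_3 + x_3^2 → x_1x_3 + x_2^2 + x_2x_3 + x_3^2 + x_1 + 1
  leading term x_1x_3: subtract (1)·f_2 from x_1x_3 + x_2^2 + x_2x_3 + x_3^2 + x_1 + 1 → x_2^2 + x_2x_3 + x_3^2 + x_2
  leading term x_2^2: no divisor's leading term divides it; move x_2^2 to the remainder.
  leading term x_2x_3: subtract (1)·f_1 from x_2x_3 + x_3^2 + x_2 → x_3^2 + x_2 + x_3
  leading term x_3^2: no divisor's leading term divides it; move x_3^2 to the remainder.
  leading term x_2: no divisor's leading term divides it; move x_2 to the remainder.
  leading term x_3: no divisor's leading term divides it; move x_3 to the remainder.
  remainder x_2^2 + x_3^2 + x_2 + x_3 ≠ 0; add g_5 = x_2^2 + x_3^2 + x_2 + x_3 to the basis.

S(f_1,g_5): lcm = x_2^2x_3. S = x_3^3 + x_3^2.
  leading term x_3^3: no divisor's leading term divides it; move x_3^3 to the remainder.
  leading term x_3^2: no divisor's leading term divides it; move x_3^2 to the remainder.
  remainder x_3^3 + x_3^2 ≠ 0; add g_6 = x_3^3 + x_3^2 to the basis.

The other S-polynomials (S(f_1,f_3), S(f_1,g_4), S(f_2,g_4), S(f_3,g_4), S(f_2,g_5), S(f_3,g_5), S(g_4,g_5), S(f_1,g_6), S(f_2,g_6), S(f_3,g_6), S(g_4,g_6), S(g_5,g_6)) all reduce to 0 modulo the current basis, so we have a Gröbner basis.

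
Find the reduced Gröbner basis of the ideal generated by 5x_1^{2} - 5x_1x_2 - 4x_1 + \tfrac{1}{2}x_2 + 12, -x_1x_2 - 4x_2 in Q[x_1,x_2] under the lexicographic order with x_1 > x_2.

G = {x_1^{2} - \tfrac{4}{5}x_1 + \tfrac{41}{10}x_2 + \tfrac{12}{5}, x_1x_2 + 4x_2, x_2^{2} + \tfrac{216}{41}x_2}

Buchberger's algorithm terminates because the ascending chain of leading-term ideals stabilizes.

f_1 = 5x_1^{2} - 5x_1x_2 - 4x_1 + \tfrac{1}{2}x_2 + 12, LT = x_1^{2}.
f_2 = -x_1x_2 - 4x_2, LT = x_1x_2.

S(f_1,f_2): lcm = x_1^{2}x_2. S = -x_1x_2^{2} - \tfrac{24}{5}x_1x_2 + \tfrac{1}{10}x_2^{2} + \tfrac{12}{5}x_2.
  leading term x_1x_2^{2}: subtract (x_2)·f_2 from -x_1x_2^{2} - \tfrac{24}{5}x_1x_2 + \tfrac{1}{10}x_2^{2} + \tfrac{12}{5}x_2 → -\tfrac{24}{5}x_1x_2 + \tfrac{41}{10}x_2^{2} + \tfrac{12}{5}x_2
  leading term x_1x_2: subtract (\tfrac{24}{5})·f_2 from -\tfrac{24}{5}x_1x_2 + \tfrac{41}{10}x_2^{2} + \tfrac{12}{5}x_2 → \tfrac{41}{10}x_2^{2} + \tfrac{108}{5}x_2
  leading term x_2^{2}: no divisor's leading term divides it; move \tfrac{41}{10}x_2^{2} to the remainder.
  leading term x_2: no divisor's leading term divides it; move \tfrac{108}{5}x_2 to the remainder.
  remainder \tfrac{41}{10}x_2^{2} + \tfrac{108}{5}x_2 ≠ 0; add g_3 = \tfrac{41}{10}x_2^{2} + \tfrac{108}{5}x_2 to the basis.

The other S-polynomials (S(f_1,g_3), S(f_2,g_3)) all reduce to 0 modulo the current basis, so we have a Gröbner basis.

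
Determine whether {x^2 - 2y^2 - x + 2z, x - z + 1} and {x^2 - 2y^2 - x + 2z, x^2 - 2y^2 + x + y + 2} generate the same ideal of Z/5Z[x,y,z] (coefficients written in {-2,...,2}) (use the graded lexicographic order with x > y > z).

No, the ideals differ.

Since reduced Gröbner bases are canonical representatives of ideals under a given ordering, it suffices to compute and compare them.
Buchberger on the first generating set:
f_1 = x^2 - 2y^2 - x + 2z, LT = x^2.
f_2 = x - z + 1, LT = x.

S(f_1,f_2): lcm = x^2. S = xz - 2y^2 - 2x + 2z.
  leading term xz: subtract (z)·f_2 from xz - 2y^2 - 2x + 2z → -2y^2 + z^2 - 2x + z
  leading term y^2: no divisor's leading term divides it; move -2y^2 to the remainder.
  leading term z^2: no divisor's leading term divides it; move z^2 to the remainder.
  leading term x: subtract (-2)·f_2 from -2x + z → -z + 2
  leading term z: no divisor's leading term divides it; move -z to the remainder.
  leading term 1: no divisor's leading term divides it; move 2 to the remainder.
  remainder -2y^2 + z^2 - z + 2 ≠ 0; add g_3 = -2y^2 + z^2 - z + 2 to the basis.

The other S-polynomials (S(f_1,g_3), S(f_2,g_3)) all reduce to 0 modulo the current basis, so we have a Gröbner basis.
Inter-reduce: drop elements whose leading term is divisible by another's, tail-reduce, and make monic.
Reduced Gröbner basis: {y^2 + 2z^2 - 2z - 1, x - z + 1}.

Buchberger on the second generating set:
h_1 = x^2 - 2y^2 - x + 2z, LT = x^2.
h_2 = x^2 - 2y^2 + x + y + 2, LT = x^2.

S(h_1,h_2): lcm = x^2. S = -2x - y + 2z - 2.
  leading term x: no divisor's leading term divides it; move -2x to the remainder.
  leading term y: no divisor's leading term divides it; move -y to the remainder.
  leading term z: no divisor's leading term divides it; move 2z to the remainder.
  leading term 1: no divisor's leading term divides it; move -2 to the remainder.
  remainder -2x - y + 2z - 2 ≠ 0; add k_3 = -2x - y + 2z - 2 to the basis.

S(h_1,k_3): lcm = x^2. S = 2xy + xz - 2y^2 - 2x + 2z.
  leading term xy: subtract (-y)·k_3 from 2xy + xz - 2y^2 - 2x + 2z → xz + 2y^2 + 2yz - 2x - 2y + 2z
  leading term xz: subtract (2z)·k_3 from xz + 2y^2 + 2yz - 2x - 2y + 2z → 2y^2 - yz + z^2 - 2x - 2y + z
  leading term y^2: no divisor's leading term divides it; move 2y^2 to the remainder.
  leading term yz: no divisor's leading term divides it; move -yz to the remainder.
  leading term z^2: no divisor's leading term divides it; move z^2 to the remainder.
  leading term x: subtract (1)·k_3 from -2x - 2y + z → -y - z + 2
  leading term y: no divisor's leading term divides it; move -y to the remainder.
  leading term z: no divisor's leading term divides it; move -z to the remainder.
  leading term 1: no divisor's leading term divides it; move 2 to the remainder.
  remainder 2y^2 - yz + z^2 - y - z + 2 ≠ 0; add k_4 = 2y^2 - yz + z^2 - y - z + 2 to the basis.

The other S-polynomials (S(h_2,k_3), S(h_1,k_4), S(h_2,k_4), S(k_3,k_4)) all reduce to 0 modulo the current basis, so we have a Gröbner basis.
Inter-reduce: drop elements whose leading term is divisible by another's, tail-reduce, and make monic.
Reduced Gröbner basis: {y^2 + 2yz - 2z^2 + 2y + 2z + 1, x - 2y - z + 1}.

Since the reduced bases disagree, the two ideals are not the same.
The same test decides containment: I ⊆ J iff every generator of I reduces to 0 modulo a Gröbner basis of J.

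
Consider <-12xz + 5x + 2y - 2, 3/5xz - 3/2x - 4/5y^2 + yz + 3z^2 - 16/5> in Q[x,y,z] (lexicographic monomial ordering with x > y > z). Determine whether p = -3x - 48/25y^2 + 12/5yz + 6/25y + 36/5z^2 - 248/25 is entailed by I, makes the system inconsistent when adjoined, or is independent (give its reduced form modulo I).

First compute the reduced Gröbner basis of I by Buchberger's algorithm.
f_1 = -12xz + 5x + 2y - 2, LT = xz.
f_2 = 3/5xz - 3/2x - 4/5y^2 + yz + 3z^2 - 16/5, LT = xz.

S(f_1,f_2): lcm = xz. S = 25/12x + 4/3y^2 - 5/3yz - 1/6y - 5z^2 + 11/2.
  leading term x: no divisor's leading term divides it; move 25/12x to the remainder.
  leading term y^2: no divisor's leading term divides it; move 4/3y^2 to the remainder.
  leading term yz: no divisor's leading term divides it; move -5/3yz to the remainder.
  leading term y: no divisor's leading term divides it; move -1/6y to the remainder.
  leading term z^2: no divisor's leading term divides it; move -5z^2 to the remainder.
  leading term 1: no divisor's leading term divides it; move 11/2 to the remainder.
  remainder 25/12x + 4/3y^2 - 5/3yz - 1/6y - 5z^2 + 11/2 ≠ 0; add h_3 = 25/12x + 4/3y^2 - 5/3yz - 1/6y - 5z^2 + 11/2 to the basis.

S(f_1,h_3): lcm = xz. S = -5/12x - 16/25y^2z + 4/5yz^2 + 2/25yz - 1/6y + 12/5z^3 - 66/25z + 1/6.
  leading term x: subtract (-1/5)·h_3 from -5/12x - 16/25y^2z + 4/5yz^2 + 2/25yz - 1/6y + 12/5z^3 - 66/25z + 1/6 → -16/25y^2z + 4/15y^2 + 4/5yz^2 - 19/75yz - 1/5y + 12/5z^3 - z^2 - 66/25z + 19/15
  leading term y^2z: no divisor's leading term divides it; move -16/25y^2z to the remainder.
  leading term y^2: no divisor's leading term divides it; move 4/15y^2 to the remainder.
  leading term yz^2: no divisor's leading term divides it; move 4/5yz^2 to the remainder.
  leading term yz: no divisor's leading term divides it; move -19/75yz to the remainder.
  leading term y: no divisor's leading term divides it; move -1/5y to the remainder.
  leading term z^3: no divisor's leading term divides it; move 12/5z^3 to the remainder.
  leading term z^2: no divisor's leading term divides it; move -z^2 to the remainder.
  leading term z: no divisor's leading term divides it; move -66/25z to the remainder.
  leading term 1: no divisor's leading term divides it; move 19/15 to the remainder.
  remainder -16/25y^2z + 4/15y^2 + 4/5yz^2 - 19/75yz - 1/5y + 12/5z^3 - z^2 - 66/25z + 19/15 ≠ 0; add h_4 = -16/25y^2z + 4/15y^2 + 4/5yz^2 - 19/75yz - 1/5y + 12/5z^3 - z^2 - 66/25z + 19/15 to the basis.

S(f_2,h_3): lcm = xz. S = -5/2x - 16/25y^2z - 4/3y^2 + 4/5yz^2 + 131/75yz + 12/5z^3 + 5z^2 - 66/25z - 16/3.
  leading term x: subtract (-6/5)·h_3 from -5/2x - 16/25y^2z - 4/3y^2 + 4/5yz^2 + 131/75yz + 12/5z^3 + 5z^2 - 66/25z - 16/3 → -16/25y^2z + 4/15y^2 + 4/5yz^2 - 19/75yz - 1/5y + 12/5z^3 - z^2 - 66/25z + 19/15
  leading term y^2z: subtract (1)·h_4 from -16/25y^2z + 4/15y^2 + 4/5yz^2 - 19/75yz - 1/5y + 12/5z^3 - z^2 - 66/25z + 19/15 → 0
  remainder 0.

S(f_1,h_4): lcm = xy^2z. S = 5/4xyz^2 - 19/48xyz - 5/16xy + 15/4xz^3 - 25/16xz^2 - 33/8xz + 95/48x - 1/6y^3 + 1/6y^2.
  leading term xyz^2: subtract (-5/48yz)·f_1 from 5/4xyz^2 - 19/48xyz - 5/16xy + 15/4xz^3 - 25/16xz^2 - 33/8xz + 95/48x - 1/6y^3 + 1/6y^2 → 1/8xyz - 5/16xy + 15/4xz^3 - 25/16xz^2 - 33/8xz + 95/48x - 1/6y^3 + 5/24y^2z + 1/6y^2 - 5/24yz
  leading term xyz: subtract (-1/96y)·f_1 from 1/8xyz - 5/16xy + 15/4xz^3 - 25/16xz^2 - 33/8xz + 95/48x - 1/6y^3 + 5/24y^2z + 1/6y^2 - 5/24yz → -25/96xy + 15/4xz^3 - 25/16xz^2 - 33/8xz + 95/48x - 1/6y^3 + 5/24y^2z + 3/16y^2 - 5/24yz - 1/48y
  leading term xy: subtract (-1/8y)·h_3 from -25/96xy + 15/4xz^3 - 25/16xz^2 - 33/8xz + 95/48x - 1/6y^3 + 5/24y^2z + 3/16y^2 - 5/24yz - 1/48y → 15/4xz^3 - 25/16xz^2 - 33/8xz + 95/48x + 1/6y^2 - 5/8yz^2 - 5/24yz + 2/3y
  leading term xz^3: subtract (-5/16z^2)·f_1 from 15/4xz^3 - 25/16xz^2 - 33/8xz + 95/48x + 1/6y^2 - 5/8yz^2 - 5/24yz + 2/3y → -33/8xz + 95/48x + 1/6y^2 - 5/24yz + 2/3y - 5/8z^2
  leading term xz: subtract (11/32)·f_1 from -33/8xz + 95/48x + 1/6y^2 - 5/24yz + 2/3y - 5/8z^2 → 25/96x + 1/6y^2 - 5/24yz - 1/48y - 5/8z^2 + 11/16
  leading term x: subtract (1/8)·h_3 from 25/96x + 1/6y^2 - 5/24yz - 1/48y - 5/8z^2 + 11/16 → 0
  remainder 0.

S(f_2,h_4): lcm = xy^2z. S = -25/12xy^2 + 5/4xyz^2 - 19/48xyz - 5/16xy + 15/4xz^3 - 25/16xz^2 - 33/8xz + 95/48x - 4/3y^4 + 5/3y^3z + 5y^2z^2 - 16/3y^2.
  leading term xy^2: subtract (-y^2)·h_3 from -25/12xy^2 + 5/4xyz^2 - 19/48xyz - 5/16xy + 15/4xz^3 - 25/16xz^2 - 33/8xz + 95/48x - 4/3y^4 + 5/3y^3z + 5y^2z^2 - 16/3y^2 → 5/4xyz^2 - 19/48xyz - 5/16xy + 15/4xz^3 - 25/16xz^2 - 33/8xz + 95/48x - 1/6y^3 + 1/6y^2
  leading term xyz^2: subtract (-5/48yz)·f_1 from 5/4xyz^2 - 19/48xyz - 5/16xy + 15/4xz^3 - 25/16xz^2 - 33/8xz + 95/48x - 1/6y^3 + 1/6y^2 → 1/8xyz - 5/16xy + 15/4xz^3 - 25/16xz^2 - 33/8xz + 95/48x - 1/6y^3 + 5/24y^2z + 1/6y^2 - 5/24yz
  leading term xyz: subtract (-1/96y)·f_1 from 1/8xyz - 5/16xy + 15/4xz^3 - 25/16xz^2 - 33/8xz + 95/48x - 1/6y^3 + 5/24y^2z + 1/6y^2 - 5/24yz → -25/96xy + 15/4xz^3 - 25/16xz^2 - 33/8xz + 95/48x - 1/6y^3 + 5/24y^2z + 3/16y^2 - 5/24yz - 1/48y
  leading term xy: subtract (-1/8y)·h_3 from -25/96xy + 15/4xz^3 - 25/16xz^2 - 33/8xz + 95/48x - 1/6y^3 + 5/24y^2z + 3/16y^2 - 5/24yz - 1/48y → 15/4xz^3 - 25/16xz^2 - 33/8xz + 95/48x + 1/6y^2 - 5/8yz^2 - 5/24yz + 2/3y
  leading term xz^3: subtract (-5/16z^2)·f_1 from 15/4xz^3 - 25/16xz^2 - 33/8xz + 95/48x + 1/6y^2 - 5/8yz^2 - 5/24yz + 2/3y → -33/8xz + 95/48x + 1/6y^2 - 5/24yz + 2/3y - 5/8z^2
  leading term xz: subtract (11/32)·f_1 from -33/8xz + 95/48x + 1/6y^2 - 5/24yz + 2/3y - 5/8z^2 → 25/96x + 1/6y^2 - 5/24yz - 1/48y - 5/8z^2 + 11/16
  leading term x: subtract (1/8)·h_3 from 25/96x + 1/6y^2 - 5/24yz - 1/48y - 5/8z^2 + 11/16 → 0
  remainder 0.

S(h_3,h_4): leading monomials are coprime, so the S-polynomial reduces to 0 (Buchberger's first criterion).
Every S-polynomial of the final basis reduces to 0, so we have a Gröbner basis.
Inter-reduce: drop elements whose leading term is divisible by another's, tail-reduce, and make monic.
Reduced Gröbner basis: {x + 16/25y^2 - 4/5yz - 2/25y - 12/5z^2 + 66/25, y^2z - 5/12y^2 - 5/4yz^2 + 19/48yz + 5/16y - 15/4z^3 + 25/16z^2 + 33/8z - 95/48}.
Label its elements g_1 = x + 16/25y^2 - 4/5yz - 2/25y - 12/5z^2 + 66/25, g_2 = y^2z - 5/12y^2 - 5/4yz^2 + 19/48yz + 5/16y - 15/4z^3 + 25/16z^2 + 33/8z - 95/48.

Reduce p = -3x - 48/25y^2 + 12/5yz + 6/25y + 36/5z^2 - 248/25 modulo G:
  leading term x: subtract (-3)·g_1 from -3x - 48/25y^2 + 12/5yz + 6/25y + 36/5z^2 - 248/25 → -2
  leading term 1: no divisor's leading term divides it; move -2 to the remainder.
  normal form = -2.
The normal form is nonzero, so p ∉ I. Since p minus its normal form lies in I, I + (p) = I + (r) where r = -2; decide whether this ideal is the whole ring.
Here r = -2 is a nonzero constant, hence a unit: 1 ∈ I + (p), the Gröbner basis of I + (p) is {1}, and the enlarged system has no common solution — adjoining p is inconsistent.

Adjoining -3x - 48/25y^2 + 12/5yz + 6/25y + 36/5z^2 - 248/25 makes the ideal the whole ring: the system is inconsistent.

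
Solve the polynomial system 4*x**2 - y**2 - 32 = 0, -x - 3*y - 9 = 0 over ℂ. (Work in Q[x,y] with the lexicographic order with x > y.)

{(123/35, -146/35), (-3, -2)}

Compute a lex Gröbner basis by Buchberger's algorithm.
f_1 = 4*x**2 - y**2 - 32, LT = x**2.
f_2 = -x - 3*y - 9, LT = x.

S(f_1,f_2): lcm = x**2. S = -3*x*y - 9*x - 1/4*y**2 - 8.
  reduce S modulo (f_1, f_2):
  remainder 35/4*y**2 + 54*y + 73 ≠ 0; add h_3 = 35/4*y**2 + 54*y + 73 to the basis.

The other S-polynomials (S(f_1,h_3), S(f_2,h_3)) all reduce to 0 modulo the current basis, so we have a Gröbner basis.
Inter-reduce: drop elements whose leading term is divisible by another's, tail-reduce, and make monic.
Reduced Gröbner basis: {x + 3*y + 9, y**2 + 216/35*y + 292/35}.

Elimination: the polynomial y**2 + 216/35*y + 292/35 lies in the elimination ideal for y, so y ∈ {-146/35, -2}. For each such y, the remaining basis elements (now univariate) give the rest of the solution.
  y = -146/35: the earlier basis element becomes x - 123/35 = 0, giving x = 123/35 — point (123/35, -146/35).
  y = -2: the earlier basis element becomes x + 3 = 0, giving x = -3 — point (-3, -2).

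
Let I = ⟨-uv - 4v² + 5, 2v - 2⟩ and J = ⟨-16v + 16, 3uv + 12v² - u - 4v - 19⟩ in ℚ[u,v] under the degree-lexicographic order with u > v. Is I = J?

Two ideals are equal iff their reduced Gröbner bases coincide (the reduced basis is unique for a fixed ordering).
Buchberger on the first generating set:
f_1 = -uv - 4v² + 5, LT = uv.
f_2 = 2v - 2, LT = v.

S(f_1,f_2): lcm = uv. S = 4v² + u - 5.
  leading term v²: subtract (2v)·f_2 from 4v² + u - 5 → u + 4v - 5
  leading term u: no divisor's leading term divides it; move u to the remainder.
  leading term v: subtract (2)·f_2 from 4v - 5 → -1
  leading term 1: no divisor's leading term divides it; move -1 to the remainder.
  remainder u - 1 ≠ 0; add g_3 = u - 1 to the basis.

S(f_1,g_3): lcm = uv. S = 4v² + v - 5.
  leading term v²: subtract (2v)·f_2 from 4v² + v - 5 → 5v - 5
  leading term v: subtract (5/2)·f_2 from 5v - 5 → 0
  remainder 0.

S(f_2,g_3): leading monomials are coprime, so the S-polynomial reduces to 0 (Buchberger's first criterion).
Every S-polynomial of the final basis reduces to 0, so we have a Gröbner basis.
Inter-reduce: drop elements whose leading term is divisible by another's, tail-reduce, and make monic.
Reduced Gröbner basis: {u - 1, v - 1}.

Buchberger on the second generating set:
h_1 = -16v + 16, LT = v.
h_2 = 3uv + 12v² - u - 4v - 19, LT = uv.

S(h_1,h_2): lcm = uv. S = -4v² - ⅔u + 4/3v + 19/3.
  leading term v²: subtract (¼v)·h_1 from -4v² - ⅔u + 4/3v + 19/3 → -⅔u - 8/3v + 19/3
  leading term u: no divisor's leading term divides it; move -⅔u to the remainder.
  leading term v: subtract (⅙)·h_1 from -8/3v + 19/3 → 11/3
  leading term 1: no divisor's leading term divides it; move 11/3 to the remainder.
  remainder -⅔u + 11/3 ≠ 0; add k_3 = -⅔u + 11/3 to the basis.

S(h_1,k_3): leading monomials are coprime, so the S-polynomial reduces to 0 (Buchberger's first criterion).
S(h_2,k_3): lcm = uv. S = 4v² - ⅓u + 25/6v - 19/3.
  leading term v²: subtract (-¼v)·h_1 from 4v² - ⅓u + 25/6v - 19/3 → -⅓u + 49/6v - 19/3
  leading term u: subtract (½)·k_3 from -⅓u + 49/6v - 19/3 → 49/6v - 49/6
  leading term v: subtract (-49/96)·h_1 from 49/6v - 49/6 → 0
  remainder 0.

Every S-polynomial of the final basis reduces to 0, so we have a Gröbner basis.
Inter-reduce: drop elements whose leading term is divisible by another's, tail-reduce, and make monic.
Reduced Gröbner basis: {u - 11/2, v - 1}.

Since the reduced bases disagree, the two ideals are not the same.

No, the ideals differ.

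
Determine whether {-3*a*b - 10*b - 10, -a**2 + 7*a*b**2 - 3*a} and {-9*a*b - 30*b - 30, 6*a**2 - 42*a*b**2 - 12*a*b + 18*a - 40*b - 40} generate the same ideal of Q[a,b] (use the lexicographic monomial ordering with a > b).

Yes, the ideals are equal.

For a fixed monomial order, each ideal has a unique reduced Gröbner basis; comparing bases decides equality.
Buchberger on the first generating set:
f_1 = -3*a*b - 10*b - 10, LT = a*b.
f_2 = -a**2 + 7*a*b**2 - 3*a, LT = a**2.

S(f_1,f_2): lcm = a**2*b. S = 7*a*b**3 + 1/3*a*b + 10/3*a.
  leading term a*b**3: subtract (-7/3*b**2)·f_1 from 7*a*b**3 + 1/3*a*b + 10/3*a → 1/3*a*b + 10/3*a - 70/3*b**3 - 70/3*b**2
  leading term a*b: subtract (-1/9)·f_1 from 1/3*a*b + 10/3*a - 70/3*b**3 - 70/3*b**2 → 10/3*a - 70/3*b**3 - 70/3*b**2 - 10/9*b - 10/9
  leading term a: no divisor's leading term divides it; move 10/3*a to the remainder.
  leading term b**3: no divisor's leading term divides it; move -70/3*b**3 to the remainder.
  leading term b**2: no divisor's leading term divides it; move -70/3*b**2 to the remainder.
  leading term b: no divisor's leading term divides it; move -10/9*b to the remainder.
  leading term 1: no divisor's leading term divides it; move -10/9 to the remainder.
  remainder 10/3*a - 70/3*b**3 - 70/3*b**2 - 10/9*b - 10/9 ≠ 0; add g_3 = 10/3*a - 70/3*b**3 - 70/3*b**2 - 10/9*b - 10/9 to the basis.

S(f_1,g_3): lcm = a*b. S = 7*b**4 + 7*b**3 + 1/3*b**2 + 11/3*b + 10/3.
  leading term b**4: no divisor's leading term divides it; move 7*b**4 to the remainder.
  leading term b**3: no divisor's leading term divides it; move 7*b**3 to the remainder.
  leading term b**2: no divisor's leading term divides it; move 1/3*b**2 to the remainder.
  leading term b: no divisor's leading term divides it; move 11/3*b to the remainder.
  leading term 1: no divisor's leading term divides it; move 10/3 to the remainder.
  remainder 7*b**4 + 7*b**3 + 1/3*b**2 + 11/3*b + 10/3 ≠ 0; add g_4 = 7*b**4 + 7*b**3 + 1/3*b**2 + 11/3*b + 10/3 to the basis.

S(f_2,g_3): lcm = a**2. S = 7*a*b**3 + 1/3*a*b + 10/3*a.
  leading term a*b**3: subtract (-7/3*b**2)·f_1 from 7*a*b**3 + 1/3*a*b + 10/3*a → 1/3*a*b + 10/3*a - 70/3*b**3 - 70/3*b**2
  leading term a*b: subtract (-1/9)·f_1 from 1/3*a*b + 10/3*a - 70/3*b**3 - 70/3*b**2 → 10/3*a - 70/3*b**3 - 70/3*b**2 - 10/9*b - 10/9
  leading term a: subtract (1)·g_3 from 10/3*a - 70/3*b**3 - 70/3*b**2 - 10/9*b - 10/9 → 0
  remainder 0.

S(f_1,g_4): lcm = a*b**4. S = -a*b**3 - 1/21*a*b**2 - 11/21*a*b - 10/21*a + 10/3*b**4 + 10/3*b**3.
  leading term a*b**3: subtract (1/3*b**2)·f_1 from -a*b**3 - 1/21*a*b**2 - 11/21*a*b - 10/21*a + 10/3*b**4 + 10/3*b**3 → -1/21*a*b**2 - 11/21*a*b - 10/21*a + 10/3*b**4 + 20/3*b**3 + 10/3*b**2
  leading term a*b**2: subtract (1/63*b)·f_1 from -1/21*a*b**2 - 11/21*a*b - 10/21*a + 10/3*b**4 + 20/3*b**3 + 10/3*b**2 → -11/21*a*b - 10/21*a + 10/3*b**4 + 20/3*b**3 + 220/63*b**2 + 10/63*b
  leading term a*b: subtract (11/63)·f_1 from -11/21*a*b - 10/21*a + 10/3*b**4 + 20/3*b**3 + 220/63*b**2 + 10/63*b → -10/21*a + 10/3*b**4 + 20/3*b**3 + 220/63*b**2 + 40/21*b + 110/63
  leading term a: subtract (-1/7)·g_3 from -10/21*a + 10/3*b**4 + 20/3*b**3 + 220/63*b**2 + 40/21*b + 110/63 → 10/3*b**4 + 10/3*b**3 + 10/63*b**2 + 110/63*b + 100/63
  leading term b**4: subtract (10/21)·g_4 from 10/3*b**4 + 10/3*b**3 + 10/63*b**2 + 110/63*b + 100/63 → 0
  remainder 0.

S(f_2,g_4): leading monomials are coprime, so the S-polynomial reduces to 0 (Buchberger's first criterion).
S(g_3,g_4): leading monomials are coprime, so the S-polynomial reduces to 0 (Buchberger's first criterion).
Every S-polynomial of the final basis reduces to 0, so we have a Gröbner basis.
Inter-reduce: drop elements whose leading term is divisible by another's, tail-reduce, and make monic.
Reduced Gröbner basis: {a - 7*b**3 - 7*b**2 - 1/3*b - 1/3, b**4 + b**3 + 1/21*b**2 + 11/21*b + 10/21}.

Buchberger on the second generating set:
h_1 = -9*a*b - 30*b - 30, LT = a*b.
h_2 = 6*a**2 - 42*a*b**2 - 12*a*b + 18*a - 40*b - 40, LT = a**2.

S(h_1,h_2): lcm = a**2*b. S = 7*a*b**3 + 2*a*b**2 + 1/3*a*b + 10/3*a + 20/3*b**2 + 20/3*b.
  leading term a*b**3: subtract (-7/9*b**2)·h_1 from 7*a*b**3 + 2*a*b**2 + 1/3*a*b + 10/3*a + 20/3*b**2 + 20/3*b → 2*a*b**2 + 1/3*a*b + 10/3*a - 70/3*b**3 - 50/3*b**2 + 20/3*b
  leading term a*b**2: subtract (-2/9*b)·h_1 from 2*a*b**2 + 1/3*a*b + 10/3*a - 70/3*b**3 - 50/3*b**2 + 20/3*b → 1/3*a*b + 10/3*a - 70/3*b**3 - 70/3*b**2
  leading term a*b: subtract (-1/27)·h_1 from 1/3*a*b + 10/3*a - 70/3*b**3 - 70/3*b**2 → 10/3*a - 70/3*b**3 - 70/3*b**2 - 10/9*b - 10/9
  leading term a: no divisor's leading term divides it; move 10/3*a to the remainder.
  leading term b**3: no divisor's leading term divides it; move -70/3*b**3 to the remainder.
  leading term b**2: no divisor's leading term divides it; move -70/3*b**2 to the remainder.
  leading term b: no divisor's leading term divides it; move -10/9*b to the remainder.
  leading term 1: no divisor's leading term divides it; move -10/9 to the remainder.
  remainder 10/3*a - 70/3*b**3 - 70/3*b**2 - 10/9*b - 10/9 ≠ 0; add k_3 = 10/3*a - 70/3*b**3 - 70/3*b**2 - 10/9*b - 10/9 to the basis.

S(h_1,k_3): lcm = a*b. S = 7*b**4 + 7*b**3 + 1/3*b**2 + 11/3*b + 10/3.
  leading term b**4: no divisor's leading term divides it; move 7*b**4 to the remainder.
  leading term b**3: no divisor's leading term divides it; move 7*b**3 to the remainder.
  leading term b**2: no divisor's leading term divides it; move 1/3*b**2 to the remainder.
  leading term b: no divisor's leading term divides it; move 11/3*b to the remainder.
  leading term 1: no divisor's leading term divides it; move 10/3 to the remainder.
  remainder 7*b**4 + 7*b**3 + 1/3*b**2 + 11/3*b + 10/3 ≠ 0; add k_4 = 7*b**4 + 7*b**3 + 1/3*b**2 + 11/3*b + 10/3 to the basis.

S(h_2,k_3): lcm = a**2. S = 7*a*b**3 - 5/3*a*b + 10/3*a - 20/3*b - 20/3.
  leading term a*b**3: subtract (-7/9*b**2)·h_1 from 7*a*b**3 - 5/3*a*b + 10/3*a - 20/3*b - 20/3 → -5/3*a*b + 10/3*a - 70/3*b**3 - 70/3*b**2 - 20/3*b - 20/3
  leading term a*b: subtract (5/27)·h_1 from -5/3*a*b + 10/3*a - 70/3*b**3 - 70/3*b**2 - 20/3*b - 20/3 → 10/3*a - 70/3*b**3 - 70/3*b**2 - 10/9*b - 10/9
  leading term a: subtract (1)·k_3 from 10/3*a - 70/3*b**3 - 70/3*b**2 - 10/9*b - 10/9 → 0
  remainder 0.

S(h_1,k_4): lcm = a*b**4. S = -a*b**3 - 1/21*a*b**2 - 11/21*a*b - 10/21*a + 10/3*b**4 + 10/3*b**3.
  leading term a*b**3: subtract (1/9*b**2)·h_1 from -a*b**3 - 1/21*a*b**2 - 11/21*a*b - 10/21*a + 10/3*b**4 + 10/3*b**3 → -1/21*a*b**2 - 11/21*a*b - 10/21*a + 10/3*b**4 + 20/3*b**3 + 10/3*b**2
  leading term a*b**2: subtract (1/189*b)·h_1 from -1/21*a*b**2 - 11/21*a*b - 10/21*a + 10/3*b**4 + 20/3*b**3 + 10/3*b**2 → -11/21*a*b - 10/21*a + 10/3*b**4 + 20/3*b**3 + 220/63*b**2 + 10/63*b
  leading term a*b: subtract (11/189)·h_1 from -11/21*a*b - 10/21*a + 10/3*b**4 + 20/3*b**3 + 220/63*b**2 + 10/63*b → -10/21*a + 10/3*b**4 + 20/3*b**3 + 220/63*b**2 + 40/21*b + 110/63
  leading term a: subtract (-1/7)·k_3 from -10/21*a + 10/3*b**4 + 20/3*b**3 + 220/63*b**2 + 40/21*b + 110/63 → 10/3*b**4 + 10/3*b**3 + 10/63*b**2 + 110/63*b + 100/63
  leading term b**4: subtract (10/21)·k_4 from 10/3*b**4 + 10/3*b**3 + 10/63*b**2 + 110/63*b + 100/63 → 0
  remainder 0.

S(h_2,k_4): leading monomials are coprime, so the S-polynomial reduces to 0 (Buchberger's first criterion).
S(k_3,k_4): leading monomials are coprime, so the S-polynomial reduces to 0 (Buchberger's first criterion).
Every S-polynomial of the final basis reduces to 0, so we have a Gröbner basis.
Inter-reduce: drop elements whose leading term is divisible by another's, tail-reduce, and make monic.
Reduced Gröbner basis: {a - 7*b**3 - 7*b**2 - 1/3*b - 1/3, b**4 + b**3 + 1/21*b**2 + 11/21*b + 10/21}.

These coincide, so the ideals are equal.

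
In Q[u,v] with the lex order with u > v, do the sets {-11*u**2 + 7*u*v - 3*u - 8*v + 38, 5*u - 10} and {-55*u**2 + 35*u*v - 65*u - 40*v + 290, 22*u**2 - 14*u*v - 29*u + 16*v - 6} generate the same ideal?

Equality of ideals is decidable: compute both reduced Gröbner bases (unique for the ordering) and check whether they agree.
Buchberger on the first generating set:
f_1 = -11*u**2 + 7*u*v - 3*u - 8*v + 38, LT = u**2.
f_2 = 5*u - 10, LT = u.

S(f_1,f_2): lcm = u**2. S = -7/11*u*v + 25/11*u + 8/11*v - 38/11.
  leading term u*v: subtract (-7/55*v)·f_2 from -7/11*u*v + 25/11*u + 8/11*v - 38/11 → 25/11*u - 6/11*v - 38/11
  leading term u: subtract (5/11)·f_2 from 25/11*u - 6/11*v - 38/11 → -6/11*v + 12/11
  leading term v: no divisor's leading term divides it; move -6/11*v to the remainder.
  leading term 1: no divisor's leading term divides it; move 12/11 to the remainder.
  remainder -6/11*v + 12/11 ≠ 0; add g_3 = -6/11*v + 12/11 to the basis.

S(f_1,g_3): leading monomials are coprime, so the S-polynomial reduces to 0 (Buchberger's first criterion).
S(f_2,g_3): leading monomials are coprime, so the S-polynomial reduces to 0 (Buchberger's first criterion).
Every S-polynomial of the final basis reduces to 0, so we have a Gröbner basis.
Inter-reduce: drop elements whose leading term is divisible by another's, tail-reduce, and make monic.
Reduced Gröbner basis: {u - 2, v - 2}.

Buchberger on the second generating set:
h_1 = -55*u**2 + 35*u*v - 65*u - 40*v + 290, LT = u**2.
h_2 = 22*u**2 - 14*u*v - 29*u + 16*v - 6, LT = u**2.

S(h_1,h_2): lcm = u**2. S = 5/2*u - 5.
  leading term u: no divisor's leading term divides it; move 5/2*u to the remainder.
  leading term 1: no divisor's leading term divides it; move -5 to the remainder.
  remainder 5/2*u - 5 ≠ 0; add k_3 = 5/2*u - 5 to the basis.

S(h_1,k_3): lcm = u**2. S = -7/11*u*v + 35/11*u + 8/11*v - 58/11.
  leading term u*v: subtract (-14/55*v)·k_3 from -7/11*u*v + 35/11*u + 8/11*v - 58/11 → 35/11*u - 6/11*v - 58/11
  leading term u: subtract (14/11)·k_3 from 35/11*u - 6/11*v - 58/11 → -6/11*v + 12/11
  leading term v: no divisor's leading term divides it; move -6/11*v to the remainder.
  leading term 1: no divisor's leading term divides it; move 12/11 to the remainder.
  remainder -6/11*v + 12/11 ≠ 0; add k_4 = -6/11*v + 12/11 to the basis.

S(h_2,k_3): lcm = u**2. S = -7/11*u*v + 15/22*u + 8/11*v - 3/11.
  leading term u*v: subtract (-14/55*v)·k_3 from -7/11*u*v + 15/22*u + 8/11*v - 3/11 → 15/22*u - 6/11*v - 3/11
  leading term u: subtract (3/11)·k_3 from 15/22*u - 6/11*v - 3/11 → -6/11*v + 12/11
  leading term v: subtract (1)·k_4 from -6/11*v + 12/11 → 0
  remainder 0.

S(h_1,k_4): leading monomials are coprime, so the S-polynomial reduces to 0 (Buchberger's first criterion).
S(h_2,k_4): leading monomials are coprime, so the S-polynomial reduces to 0 (Buchberger's first criterion).
S(k_3,k_4): leading monomials are coprime, so the S-polynomial reduces to 0 (Buchberger's first criterion).
Every S-polynomial of the final basis reduces to 0, so we have a Gröbner basis.
Inter-reduce: drop elements whose leading term is divisible by another's, tail-reduce, and make monic.
Reduced Gröbner basis: {u - 2, v - 2}.

The two bases agree; hence the ideals are identical.

Yes, the ideals are equal.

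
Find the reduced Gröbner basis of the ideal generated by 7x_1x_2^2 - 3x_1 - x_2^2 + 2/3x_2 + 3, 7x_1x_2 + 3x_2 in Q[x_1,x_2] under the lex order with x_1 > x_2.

f_1 = 7x_1x_2^2 - 3x_1 - x_2^2 + 2/3x_2 + 3, LT = x_1x_2^2.
f_2 = 7x_1x_2 + 3x_2, LT = x_1x_2.

S(f_1,f_2): lcm = x_1x_2^2. S = -3/7x_1 - 4/7x_2^2 + 2/21x_2 + 3/7.
  reduce S modulo (f_1, f_2):
  remainder -3/7x_1 - 4/7x_2^2 + 2/21x_2 + 3/7 ≠ 0; add g_3 = -3/7x_1 - 4/7x_2^2 + 2/21x_2 + 3/7 to the basis.

S(f_1,g_3): lcm = x_1x_2^2. S = -3/7x_1 - 4/3x_2^4 + 2/9x_2^3 + 6/7x_2^2 + 2/21x_2 + 3/7.
  reduce S modulo (f_1, f_2, g_3):
  remainder -4/3x_2^4 + 2/9x_2^3 + 10/7x_2^2 ≠ 0; add g_4 = -4/3x_2^4 + 2/9x_2^3 + 10/7x_2^2 to the basis.

S(f_2,g_3): lcm = x_1x_2. S = -4/3x_2^3 + 2/9x_2^2 + 10/7x_2.
  reduce S modulo (f_1, f_2, g_3, g_4):
  remainder -4/3x_2^3 + 2/9x_2^2 + 10/7x_2 ≠ 0; add g_5 = -4/3x_2^3 + 2/9x_2^2 + 10/7x_2 to the basis.

The other S-polynomials (S(f_1,g_4), S(f_2,g_4), S(g_3,g_4), S(f_1,g_5), S(f_2,g_5), S(g_3,g_5), S(g_4,g_5)) all reduce to 0 modulo the current basis, so we have a Gröbner basis.
Inter-reduce: drop elements whose leading term is divisible by another's, tail-reduce, and make monic.

G = {x_1 + 4/3x_2^2 - 2/9x_2 - 1, x_2^3 - 1/6x_2^2 - 15/14x_2}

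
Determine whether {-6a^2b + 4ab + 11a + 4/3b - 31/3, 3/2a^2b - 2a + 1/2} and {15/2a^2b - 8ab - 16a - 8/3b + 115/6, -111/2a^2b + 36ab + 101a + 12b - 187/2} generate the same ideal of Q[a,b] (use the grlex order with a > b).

Equality of ideals is decidable: compute both reduced Gröbner bases (unique for the ordering) and check whether they agree.
Buchberger on the first generating set:
f_1 = -6a^2b + 4ab + 11a + 4/3b - 31/3, LT = a^2b.
f_2 = 3/2a^2b - 2a + 1/2, LT = a^2b.

S(f_1,f_2): lcm = a^2b. S = -2/3ab - 1/2a - 2/9b + 25/18.
  leading term ab: no divisor's leading term divides it; move -2/3ab to the remainder.
  leading term a: no divisor's leading term divides it; move -1/2a to the remainder.
  leading term b: no divisor's leading term divides it; move -2/9b to the remainder.
  leading term 1: no divisor's leading term divides it; move 25/18 to the remainder.
  remainder -2/3ab - 1/2a - 2/9b + 25/18 ≠ 0; add g_3 = -2/3ab - 1/2a - 2/9b + 25/18 to the basis.

S(f_1,g_3): lcm = a^2b. S = -3/4a^2 - ab + 1/4a - 2/9b + 31/18.
  leading term a^2: no divisor's leading term divides it; move -3/4a^2 to the remainder.
  leading term ab: subtract (3/2)·g_3 from -ab + 1/4a - 2/9b + 31/18 → a + 1/9b - 13/36
  leading term a: no divisor's leading term divides it; move a to the remainder.
  leading term b: no divisor's leading term divides it; move 1/9b to the remainder.
  leading term 1: no divisor's leading term divides it; move -13/36 to the remainder.
  remainder -3/4a^2 + a + 1/9b - 13/36 ≠ 0; add g_4 = -3/4a^2 + a + 1/9b - 13/36 to the basis.

S(f_1,g_4): lcm = a^2b. S = 2/3ab + 4/27b^2 - 11/6a - 19/27b + 31/18.
  leading term ab: subtract (-1)·g_3 from 2/3ab + 4/27b^2 - 11/6a - 19/27b + 31/18 → 4/27b^2 - 7/3a - 25/27b + 28/9
  leading term b^2: no divisor's leading term divides it; move 4/27b^2 to the remainder.
  leading term a: no divisor's leading term divides it; move -7/3a to the remainder.
  leading term b: no divisor's leading term divides it; move -25/27b to the remainder.
  leading term 1: no divisor's leading term divides it; move 28/9 to the remainder.
  remainder 4/27b^2 - 7/3a - 25/27b + 28/9 ≠ 0; add g_5 = 4/27b^2 - 7/3a - 25/27b + 28/9 to the basis.

The other S-polynomials (S(f_2,g_3), S(f_2,g_4), S(g_3,g_4), S(f_1,g_5), S(f_2,g_5), S(g_3,g_5), S(g_4,g_5)) all reduce to 0 modulo the current basis, so we have a Gröbner basis.
Inter-reduce: drop elements whose leading term is divisible by another's, tail-reduce, and make monic.
Reduced Gröbner basis: {a^2 - 4/3a - 4/27b + 13/27, ab + 3/4a + 1/3b - 25/12, b^2 - 63/4a - 25/4b + 21}.

Buchberger on the second generating set:
h_1 = 15/2a^2b - 8ab - 16a - 8/3b + 115/6, LT = a^2b.
h_2 = -111/2a^2b + 36ab + 101a + 12b - 187/2, LT = a^2b.

S(h_1,h_2): lcm = a^2b. S = -232/555ab - 58/185a - 232/1665b + 290/333.
  leading term ab: no divisor's leading term divides it; move -232/555ab to the remainder.
  leading term a: no divisor's leading term divides it; move -58/185a to the remainder.
  leading term b: no divisor's leading term divides it; move -232/1665b to the remainder.
  leading term 1: no divisor's leading term divides it; move 290/333 to the remainder.
  remainder -232/555ab - 58/185a - 232/1665b + 290/333 ≠ 0; add k_3 = -232/555ab - 58/185a - 232/1665b + 290/333 to the basis.

S(h_1,k_3): lcm = a^2b. S = -3/4a^2 - 7/5ab - 1/20a - 16/45b + 23/9.
  leading term a^2: no divisor's leading term divides it; move -3/4a^2 to the remainder.
  leading term ab: subtract (777/232)·k_3 from -7/5ab - 1/20a - 16/45b + 23/9 → a + 1/9b - 13/36
  leading term a: no divisor's leading term divides it; move a to the remainder.
  leading term b: no divisor's leading term divides it; move 1/9b to the remainder.
  leading term 1: no divisor's leading term divides it; move -13/36 to the remainder.
  remainder -3/4a^2 + a + 1/9b - 13/36 ≠ 0; add k_4 = -3/4a^2 + a + 1/9b - 13/36 to the basis.

S(h_1,k_4): lcm = a^2b. S = 4/15ab + 4/27b^2 - 32/15a - 113/135b + 23/9.
  leading term ab: subtract (-37/58)·k_3 from 4/15ab + 4/27b^2 - 32/15a - 113/135b + 23/9 → 4/27b^2 - 7/3a - 25/27b + 28/9
  leading term b^2: no divisor's leading term divides it; move 4/27b^2 to the remainder.
  leading term a: no divisor's leading term divides it; move -7/3a to the remainder.
  leading term b: no divisor's leading term divides it; move -25/27b to the remainder.
  leading term 1: no divisor's leading term divides it; move 28/9 to the remainder.
  remainder 4/27b^2 - 7/3a - 25/27b + 28/9 ≠ 0; add k_5 = 4/27b^2 - 7/3a - 25/27b + 28/9 to the basis.

The other S-polynomials (S(h_2,k_3), S(h_2,k_4), S(k_3,k_4), S(h_1,k_5), S(h_2,k_5), S(k_3,k_5), S(k_4,k_5)) all reduce to 0 modulo the current basis, so we have a Gröbner basis.
Inter-reduce: drop elements whose leading term is divisible by another's, tail-reduce, and make monic.
Reduced Gröbner basis: {a^2 - 4/3a - 4/27b + 13/27, ab + 3/4a + 1/3b - 25/12, b^2 - 63/4a - 25/4b + 21}.

The two bases agree; hence the ideals are identical.

Yes, the ideals are equal.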